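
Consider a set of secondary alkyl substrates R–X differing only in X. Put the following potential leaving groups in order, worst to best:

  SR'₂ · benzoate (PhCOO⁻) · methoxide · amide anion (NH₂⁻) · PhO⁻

amide anion (NH₂⁻) < methoxide < PhO⁻ < benzoate (PhCOO⁻) < SR'₂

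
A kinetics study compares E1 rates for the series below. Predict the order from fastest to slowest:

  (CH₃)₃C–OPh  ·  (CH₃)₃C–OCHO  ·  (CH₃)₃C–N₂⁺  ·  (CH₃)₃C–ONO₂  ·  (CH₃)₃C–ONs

(CH₃)₃C–N₂⁺ > (CH₃)₃C–ONs > (CH₃)₃C–ONO₂ > (CH₃)₃C–OCHO > (CH₃)₃C–OPh

Identical carbon frameworks mean the comparison reduces to leaving-group quality.
The more stable X⁻ (or X) is on its own — i.e. the weaker a base it is — the better a leaving group it makes.
(CH₃)₃C–N₂⁺ loses N₂: no meaningful conjugate acid; N₂ departs as an exceptionally stable neutral molecule
(CH₃)₃C–ONs loses ONs⁻: pKₐ(p-O₂NC₆H₄SO₃H) ≈ -3.5
(CH₃)₃C–ONO₂ loses NO₃⁻: pKₐ(HNO₃) ≈ -1.3
(CH₃)₃C–OCHO loses HCOO⁻: pKₐ(HCOOH) ≈ 3.8
(CH₃)₃C–OPh loses PhO⁻: pKₐ(C₆H₅OH (phenol)) ≈ 10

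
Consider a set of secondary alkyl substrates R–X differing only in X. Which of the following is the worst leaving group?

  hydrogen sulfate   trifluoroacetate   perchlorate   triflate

Leaving-group ability tracks the stability of the departed species; conjugate-acid pKₐ is the usual yardstick (lower pKₐ → better LG).
triflate: pKₐ(CF₃SO₃H (triflic acid)) ≈ -14
perchlorate: pKₐ(HClO₄) ≈ -10
hydrogen sulfate: pKₐ(H₂SO₄) ≈ -3
trifluoroacetate: pKₐ(CF₃COOH) ≈ 0.2

trifluoroacetate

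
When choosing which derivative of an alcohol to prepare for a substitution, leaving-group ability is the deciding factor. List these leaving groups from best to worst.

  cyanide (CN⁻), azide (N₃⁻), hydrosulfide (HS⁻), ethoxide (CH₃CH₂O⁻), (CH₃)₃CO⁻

azide (N₃⁻) > hydrosulfide (HS⁻) > cyanide (CN⁻) > ethoxide (CH₃CH₂O⁻) > (CH₃)₃CO⁻

Leaving-group ability tracks the stability of the departed species; conjugate-acid pKₐ is the usual yardstick (lower pKₐ → better LG).
azide (N₃⁻): pKₐ(HN₃) ≈ 4.7
hydrosulfide (HS⁻): pKₐ(H₂S) ≈ 7
cyanide (CN⁻): pKₐ(HCN) ≈ 9.2
ethoxide (CH₃CH₂O⁻): pKₐ(CH₃CH₂OH) ≈ 16
(CH₃)₃CO⁻: pKₐ(t-BuOH) ≈ 18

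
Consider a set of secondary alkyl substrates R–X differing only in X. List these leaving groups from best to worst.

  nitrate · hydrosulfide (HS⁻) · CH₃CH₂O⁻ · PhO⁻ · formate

nitrate > formate > hydrosulfide (HS⁻) > PhO⁻ > CH₃CH₂O⁻

A good leaving group is a weak base: the lower the pKₐ of its conjugate acid, the more readily it departs.
nitrate: pKₐ(HNO₃) ≈ -1.3
formate: pKₐ(HCOOH) ≈ 3.8
hydrosulfide (HS⁻): pKₐ(H₂S) ≈ 7
PhO⁻: pKₐ(C₆H₅OH (phenol)) ≈ 10
CH₃CH₂O⁻: pKₐ(CH₃CH₂OH) ≈ 16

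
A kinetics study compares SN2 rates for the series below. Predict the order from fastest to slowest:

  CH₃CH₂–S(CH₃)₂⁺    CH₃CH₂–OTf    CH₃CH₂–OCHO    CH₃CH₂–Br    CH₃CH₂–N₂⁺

CH₃CH₂–N₂⁺ > CH₃CH₂–OTf > CH₃CH₂–Br > CH₃CH₂–S(CH₃)₂⁺ > CH₃CH₂–OCHO

Identical carbon frameworks mean the comparison reduces to leaving-group quality.
Rank by basicity of the departing species: weakest base leaves most easily.
CH₃CH₂–N₂⁺ loses N₂: no meaningful conjugate acid; N₂ departs as an exceptionally stable neutral molecule
CH₃CH₂–OTf loses OTf⁻: pKₐ(CF₃SO₃H (triflic acid)) ≈ -14
CH₃CH₂–Br loses Br⁻: pKₐ(HBr) ≈ -9
CH₃CH₂–S(CH₃)₂⁺ loses SR'₂: pKₐ(R'₂SH⁺) ≈ -7
CH₃CH₂–OCHO loses HCOO⁻: pKₐ(HCOOH) ≈ 3.8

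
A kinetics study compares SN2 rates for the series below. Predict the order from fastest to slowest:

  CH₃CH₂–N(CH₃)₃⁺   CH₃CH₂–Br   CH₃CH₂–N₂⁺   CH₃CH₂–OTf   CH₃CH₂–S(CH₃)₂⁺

Identical carbon frameworks mean the comparison reduces to leaving-group quality.
A good leaving group is a weak base: the lower the pKₐ of its conjugate acid, the more readily it departs.
CH₃CH₂–N₂⁺ loses N₂: no meaningful conjugate acid; N₂ departs as an exceptionally stable neutral molecule
CH₃CH₂–OTf loses OTf⁻: pKₐ(CF₃SO₃H (triflic acid)) ≈ -14
CH₃CH₂–Br loses Br⁻: pKₐ(HBr) ≈ -9
CH₃CH₂–S(CH₃)₂⁺ loses SR'₂: pKₐ(R'₂SH⁺) ≈ -7
CH₃CH₂–N(CH₃)₃⁺ loses NR'₃: pKₐ(R'₃NH⁺) ≈ 10.7

CH₃CH₂–N₂⁺ > CH₃CH₂–OTf > CH₃CH₂–Br > CH₃CH₂–S(CH₃)₂⁺ > CH₃CH₂–N(CH₃)₃⁺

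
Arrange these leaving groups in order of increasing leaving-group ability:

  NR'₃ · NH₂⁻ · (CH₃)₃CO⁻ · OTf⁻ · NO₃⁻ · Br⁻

NH₂⁻ < (CH₃)₃CO⁻ < NR'₃ < NO₃⁻ < Br⁻ < OTf⁻

OTf⁻: pKₐ(CF₃SO₃H (triflic acid)) ≈ -14
Br⁻: pKₐ(HBr) ≈ -9
NO₃⁻: pKₐ(HNO₃) ≈ -1.3
NR'₃: pKₐ(R'₃NH⁺) ≈ 10.7
(CH₃)₃CO⁻: pKₐ(t-BuOH) ≈ 18
NH₂⁻: pKₐ(NH₃) ≈ 38
The question asks for worst first, so the sequence is read in increasing leaving-group ability.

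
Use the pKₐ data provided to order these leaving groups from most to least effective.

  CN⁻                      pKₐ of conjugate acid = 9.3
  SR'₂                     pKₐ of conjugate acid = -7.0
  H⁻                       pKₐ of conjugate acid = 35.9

SR'₂ > CN⁻ > H⁻

Lower conjugate-acid pKₐ ⇒ weaker base ⇒ better leaving group.
Sorting by the given values: SR'₂ (-7.0), CN⁻ (9.3), H⁻ (35.9).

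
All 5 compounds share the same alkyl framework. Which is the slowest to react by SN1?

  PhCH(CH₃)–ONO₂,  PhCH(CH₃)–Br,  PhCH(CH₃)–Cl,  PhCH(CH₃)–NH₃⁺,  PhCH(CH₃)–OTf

PhCH(CH₃)–NH₃⁺

The skeletons are identical, so relative rate is governed entirely by leaving-group ability.
A good leaving group is a weak base: the lower the pKₐ of its conjugate acid, the more readily it departs.
PhCH(CH₃)–OTf loses OTf⁻: pKₐ(CF₃SO₃H (triflic acid)) ≈ -14
PhCH(CH₃)–Br loses Br⁻: pKₐ(HBr) ≈ -9
PhCH(CH₃)–Cl loses Cl⁻: pKₐ(HCl) ≈ -7
PhCH(CH₃)–ONO₂ loses NO₃⁻: pKₐ(HNO₃) ≈ -1.3
PhCH(CH₃)–NH₃⁺ loses NH₃: pKₐ(NH₄⁺) ≈ 9.2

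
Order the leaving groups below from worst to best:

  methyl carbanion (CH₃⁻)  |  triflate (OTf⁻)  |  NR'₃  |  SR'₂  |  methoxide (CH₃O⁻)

triflate (OTf⁻): pKₐ(CF₃SO₃H (triflic acid)) ≈ -14 — charge spread over three oxygens and a CF₃ group; the premier leaving group in synthesis
SR'₂: pKₐ(R'₂SH⁺) ≈ -7 — neutral; leaves from a sulfonium salt (R–SR'₂⁺)
NR'₃: pKₐ(R'₃NH⁺) ≈ 10.7 — neutral but still a fairly strong base; Hofmann-elimination LG
methoxide (CH₃O⁻): pKₐ(CH₃OH) ≈ 15.5 — strong base; alkoxides do not leave unassisted
methyl carbanion (CH₃⁻): pKₐ(CH₄) ≈ 48 — unstabilised carbanion; the worst conceivable leaving group
Listed from poorest to best leaving group as asked.

methyl carbanion (CH₃⁻) < methoxide (CH₃O⁻) < NR'₃ < SR'₂ < triflate (OTf⁻)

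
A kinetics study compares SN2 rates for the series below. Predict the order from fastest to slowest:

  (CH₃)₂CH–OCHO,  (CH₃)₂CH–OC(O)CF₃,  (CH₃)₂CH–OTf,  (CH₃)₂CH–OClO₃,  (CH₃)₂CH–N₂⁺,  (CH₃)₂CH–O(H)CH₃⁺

Same R in every case — rank the leaving groups.
The more stable X⁻ (or X) is on its own — i.e. the weaker a base it is — the better a leaving group it makes.
(CH₃)₂CH–N₂⁺ loses N₂: no meaningful conjugate acid; N₂ departs as an exceptionally stable neutral molecule
(CH₃)₂CH–OTf loses OTf⁻: pKₐ(CF₃SO₃H (triflic acid)) ≈ -14
(CH₃)₂CH–OClO₃ loses ClO₄⁻: pKₐ(HClO₄) ≈ -10
(CH₃)₂CH–O(H)CH₃⁺ loses R'OH: pKₐ(R'OH₂⁺) ≈ -2.4
(CH₃)₂CH–OC(O)CF₃ loses CF₃COO⁻: pKₐ(CF₃COOH) ≈ 0.2
(CH₃)₂CH–OCHO loses HCOO⁻: pKₐ(HCOOH) ≈ 3.8

(CH₃)₂CH–N₂⁺ > (CH₃)₂CH–OTf > (CH₃)₂CH–OClO₃ > (CH₃)₂CH–O(H)CH₃⁺ > (CH₃)₂CH–OC(O)CF₃ > (CH₃)₂CH–OCHO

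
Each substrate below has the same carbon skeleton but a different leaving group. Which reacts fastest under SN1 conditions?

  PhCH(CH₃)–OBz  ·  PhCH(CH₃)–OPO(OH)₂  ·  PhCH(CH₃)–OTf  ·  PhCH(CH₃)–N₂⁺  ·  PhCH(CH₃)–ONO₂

PhCH(CH₃)–N₂⁺

Same R in every case — rank the leaving groups.
Leaving-group ability tracks the stability of the departed species; conjugate-acid pKₐ is the usual yardstick (lower pKₐ → better LG).
PhCH(CH₃)–N₂⁺ loses N₂: no meaningful conjugate acid; N₂ departs as an exceptionally stable neutral molecule
PhCH(CH₃)–OTf loses OTf⁻: pKₐ(CF₃SO₃H (triflic acid)) ≈ -14
PhCH(CH₃)–ONO₂ loses NO₃⁻: pKₐ(HNO₃) ≈ -1.3
PhCH(CH₃)–OPO(OH)₂ loses H₂PO₄⁻: pKₐ(H₃PO₄) ≈ 2.1
PhCH(CH₃)–OBz loses PhCOO⁻: pKₐ(C₆H₅COOH) ≈ 4.2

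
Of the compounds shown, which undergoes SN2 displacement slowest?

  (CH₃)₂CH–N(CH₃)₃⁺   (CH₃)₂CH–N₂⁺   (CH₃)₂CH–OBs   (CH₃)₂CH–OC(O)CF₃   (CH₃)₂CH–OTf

(CH₃)₂CH–N(CH₃)₃⁺

The skeletons are identical, so relative rate is governed entirely by leaving-group ability.
The more stable X⁻ (or X) is on its own — i.e. the weaker a base it is — the better a leaving group it makes.
(CH₃)₂CH–N₂⁺ loses N₂: no meaningful conjugate acid; N₂ departs as an exceptionally stable neutral molecule
(CH₃)₂CH–OTf loses OTf⁻: pKₐ(CF₃SO₃H (triflic acid)) ≈ -14
(CH₃)₂CH–OBs loses OBs⁻: pKₐ(p-BrC₆H₄SO₃H) ≈ -2.8
(CH₃)₂CH–OC(O)CF₃ loses CF₃COO⁻: pKₐ(CF₃COOH) ≈ 0.2
(CH₃)₂CH–N(CH₃)₃⁺ loses NR'₃: pKₐ(R'₃NH⁺) ≈ 10.7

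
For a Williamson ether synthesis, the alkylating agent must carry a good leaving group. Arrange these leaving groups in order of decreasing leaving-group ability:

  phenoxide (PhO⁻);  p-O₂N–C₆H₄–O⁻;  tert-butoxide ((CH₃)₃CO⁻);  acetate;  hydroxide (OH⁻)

acetate: pKₐ(CH₃COOH) ≈ 4.8
p-O₂N–C₆H₄–O⁻: pKₐ(p-nitrophenol) ≈ 7.2
phenoxide (PhO⁻): pKₐ(C₆H₅OH (phenol)) ≈ 10 — resonance into the ring helps, but still a poor LG
hydroxide (OH⁻): pKₐ(H₂O) ≈ 15.7 — strong base; essentially never leaves without prior activation
tert-butoxide ((CH₃)₃CO⁻): pKₐ(t-BuOH) ≈ 18

acetate > p-O₂N–C₆H₄–O⁻ > phenoxide (PhO⁻) > hydroxide (OH⁻) > tert-butoxide ((CH₃)₃CO⁻)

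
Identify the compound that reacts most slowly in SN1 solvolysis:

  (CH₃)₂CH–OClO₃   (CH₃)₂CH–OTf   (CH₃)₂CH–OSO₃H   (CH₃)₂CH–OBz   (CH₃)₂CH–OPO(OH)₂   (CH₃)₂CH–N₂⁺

(CH₃)₂CH–OBz

With the same alkyl group throughout, only the leaving group differentiates the rates.
Leaving-group ability tracks the stability of the departed species; conjugate-acid pKₐ is the usual yardstick (lower pKₐ → better LG).
(CH₃)₂CH–N₂⁺ loses N₂: no meaningful conjugate acid; N₂ departs as an exceptionally stable neutral molecule
(CH₃)₂CH–OTf loses OTf⁻: pKₐ(CF₃SO₃H (triflic acid)) ≈ -14
(CH₃)₂CH–OClO₃ loses ClO₄⁻: pKₐ(HClO₄) ≈ -10
(CH₃)₂CH–OSO₃H loses HSO₄⁻: pKₐ(H₂SO₄) ≈ -3
(CH₃)₂CH–OPO(OH)₂ loses H₂PO₄⁻: pKₐ(H₃PO₄) ≈ 2.1
(CH₃)₂CH–OBz loses PhCOO⁻: pKₐ(C₆H₅COOH) ≈ 4.2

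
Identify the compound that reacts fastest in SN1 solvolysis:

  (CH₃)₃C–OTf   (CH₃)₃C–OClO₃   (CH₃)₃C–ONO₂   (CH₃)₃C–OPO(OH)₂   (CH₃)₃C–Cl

(CH₃)₃C–OTf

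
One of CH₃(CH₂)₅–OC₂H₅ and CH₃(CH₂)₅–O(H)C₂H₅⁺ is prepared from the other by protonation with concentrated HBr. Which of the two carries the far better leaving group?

From CH₃(CH₂)₅–OC₂H₅ the departing group would be CH₃CH₂O⁻ (pKₐ(CH₃CH₂OH) ≈ 16). Strong base; alkoxides do not leave unassisted.
From CH₃(CH₂)₅–O(H)C₂H₅⁺ the leaving group is R'OH (pKₐ(R'OH₂⁺) ≈ -2.4). Neutral; leaves from a protonated ether (an oxonium ion, R–O(H)R'⁺).
Protonation with concentrated HBr works by allowing neutral ethanol, rather than ethoxide, to depart, making CH₃(CH₂)₅–O(H)C₂H₅⁺ enormously more reactive.

CH₃(CH₂)₅–O(H)C₂H₅⁺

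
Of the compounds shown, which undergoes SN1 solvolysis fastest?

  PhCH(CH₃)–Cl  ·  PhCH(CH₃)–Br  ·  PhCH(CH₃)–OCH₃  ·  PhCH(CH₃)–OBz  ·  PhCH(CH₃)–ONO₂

PhCH(CH₃)–Br

Identical carbon frameworks mean the comparison reduces to leaving-group quality.
Leaving-group ability tracks the stability of the departed species; conjugate-acid pKₐ is the usual yardstick (lower pKₐ → better LG).
PhCH(CH₃)–Br loses Br⁻: pKₐ(HBr) ≈ -9
PhCH(CH₃)–Cl loses Cl⁻: pKₐ(HCl) ≈ -7
PhCH(CH₃)–ONO₂ loses NO₃⁻: pKₐ(HNO₃) ≈ -1.3
PhCH(CH₃)–OBz loses PhCOO⁻: pKₐ(C₆H₅COOH) ≈ 4.2
PhCH(CH₃)–OCH₃ loses CH₃O⁻: pKₐ(CH₃OH) ≈ 15.5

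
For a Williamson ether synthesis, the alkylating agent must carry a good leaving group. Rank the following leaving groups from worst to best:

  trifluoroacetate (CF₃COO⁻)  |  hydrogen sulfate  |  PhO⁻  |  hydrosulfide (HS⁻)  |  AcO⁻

PhO⁻ < hydrosulfide (HS⁻) < AcO⁻ < trifluoroacetate (CF₃COO⁻) < hydrogen sulfate

hydrogen sulfate: pKₐ(H₂SO₄) ≈ -3
trifluoroacetate (CF₃COO⁻): pKₐ(CF₃COOH) ≈ 0.2
AcO⁻: pKₐ(CH₃COOH) ≈ 4.8
hydrosulfide (HS⁻): pKₐ(H₂S) ≈ 7
PhO⁻: pKₐ(C₆H₅OH (phenol)) ≈ 10
Listed from poorest to best leaving group as asked.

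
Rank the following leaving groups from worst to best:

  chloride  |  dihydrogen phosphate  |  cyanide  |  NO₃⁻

cyanide < dihydrogen phosphate < NO₃⁻ < chloride

Rank by basicity of the departing species: weakest base leaves most easily.
chloride: pKₐ(HCl) ≈ -7 — moderately weak base
NO₃⁻: pKₐ(HNO₃) ≈ -1.3 — resonance-delocalised over three oxygens
dihydrogen phosphate: pKₐ(H₃PO₄) ≈ 2.1 — moderate base; biological leaving group after further activation
cyanide: pKₐ(HCN) ≈ 9.2 — sp carbon stabilises the charge somewhat, but still a poor LG
Listed from poorest to best leaving group as asked.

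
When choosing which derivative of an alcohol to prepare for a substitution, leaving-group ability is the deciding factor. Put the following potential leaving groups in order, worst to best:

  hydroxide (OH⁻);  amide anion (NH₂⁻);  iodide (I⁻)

iodide (I⁻): pKₐ(HI) ≈ -10 — large, highly polarisable; very weak base
hydroxide (OH⁻): pKₐ(H₂O) ≈ 15.7 — strong base; essentially never leaves without prior activation
amide anion (NH₂⁻): pKₐ(NH₃) ≈ 38 — extremely strong base; never a leaving group
Reversing gives the worst-to-best order requested.

amide anion (NH₂⁻) < hydroxide (OH⁻) < iodide (I⁻)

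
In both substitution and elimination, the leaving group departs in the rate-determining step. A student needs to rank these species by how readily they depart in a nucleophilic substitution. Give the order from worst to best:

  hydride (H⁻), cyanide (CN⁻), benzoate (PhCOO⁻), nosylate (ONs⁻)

nosylate (ONs⁻): pKₐ(p-O₂NC₆H₄SO₃H) ≈ -3.5
benzoate (PhCOO⁻): pKₐ(C₆H₅COOH) ≈ 4.2
cyanide (CN⁻): pKₐ(HCN) ≈ 9.2
hydride (H⁻): pKₐ(H₂) ≈ 36
The question asks for worst first, so the sequence is read in increasing leaving-group ability.

hydride (H⁻) < cyanide (CN⁻) < benzoate (PhCOO⁻) < nosylate (ONs⁻)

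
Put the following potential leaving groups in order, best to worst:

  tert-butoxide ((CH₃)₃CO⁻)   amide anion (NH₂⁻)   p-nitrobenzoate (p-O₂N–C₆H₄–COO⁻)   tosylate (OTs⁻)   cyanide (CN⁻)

tosylate (OTs⁻): pKₐ(p-CH₃C₆H₄SO₃H (TsOH)) ≈ -2.8
p-nitrobenzoate (p-O₂N–C₆H₄–COO⁻): pKₐ(p-nitrobenzoic acid) ≈ 3.4 — electron-withdrawing nitro group stabilises the carboxylate
cyanide (CN⁻): pKₐ(HCN) ≈ 9.2 — sp carbon stabilises the charge somewhat, but still a poor LG
tert-butoxide ((CH₃)₃CO⁻): pKₐ(t-BuOH) ≈ 18 — bulky, strongly basic alkoxide
amide anion (NH₂⁻): pKₐ(NH₃) ≈ 38

tosylate (OTs⁻) > p-nitrobenzoate (p-O₂N–C₆H₄–COO⁻) > cyanide (CN⁻) > tert-butoxide ((CH₃)₃CO⁻) > amide anion (NH₂⁻)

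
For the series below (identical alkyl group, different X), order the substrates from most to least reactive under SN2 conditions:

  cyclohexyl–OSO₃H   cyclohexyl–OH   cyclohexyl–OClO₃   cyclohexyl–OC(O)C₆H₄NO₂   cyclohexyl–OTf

The skeletons are identical, so relative rate is governed entirely by leaving-group ability.
Rank by basicity of the departing species: weakest base leaves most easily.
cyclohexyl–OTf loses OTf⁻: pKₐ(CF₃SO₃H (triflic acid)) ≈ -14
cyclohexyl–OClO₃ loses ClO₄⁻: pKₐ(HClO₄) ≈ -10
cyclohexyl–OSO₃H loses HSO₄⁻: pKₐ(H₂SO₄) ≈ -3
cyclohexyl–OC(O)C₆H₄NO₂ loses p-O₂N–C₆H₄–COO⁻: pKₐ(p-nitrobenzoic acid) ≈ 3.4
cyclohexyl–OH loses OH⁻: pKₐ(H₂O) ≈ 15.7

cyclohexyl–OTf > cyclohexyl–OClO₃ > cyclohexyl–OSO₃H > cyclohexyl–OC(O)C₆H₄NO₂ > cyclohexyl–OH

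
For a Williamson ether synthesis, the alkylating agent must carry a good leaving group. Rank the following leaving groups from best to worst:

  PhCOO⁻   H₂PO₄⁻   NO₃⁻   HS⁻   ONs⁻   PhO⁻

The more stable X⁻ (or X) is on its own — i.e. the weaker a base it is — the better a leaving group it makes.
ONs⁻: pKₐ(p-O₂NC₆H₄SO₃H) ≈ -3.5
NO₃⁻: pKₐ(HNO₃) ≈ -1.3 — resonance-delocalised over three oxygens
H₂PO₄⁻: pKₐ(H₃PO₄) ≈ 2.1 — moderate base; biological leaving group after further activation
PhCOO⁻: pKₐ(C₆H₅COOH) ≈ 4.2 — aryl carboxylate
HS⁻: pKₐ(H₂S) ≈ 7 — larger and more polarisable than the oxygen analogue
PhO⁻: pKₐ(C₆H₅OH (phenol)) ≈ 10 — resonance into the ring helps, but still a poor LG

ONs⁻ > NO₃⁻ > H₂PO₄⁻ > PhCOO⁻ > HS⁻ > PhO⁻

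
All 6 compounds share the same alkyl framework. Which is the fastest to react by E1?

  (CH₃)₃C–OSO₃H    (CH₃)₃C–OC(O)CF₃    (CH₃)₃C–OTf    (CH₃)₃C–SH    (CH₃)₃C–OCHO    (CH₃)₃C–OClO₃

(CH₃)₃C–OTf

Identical carbon frameworks mean the comparison reduces to leaving-group quality.
The more stable X⁻ (or X) is on its own — i.e. the weaker a base it is — the better a leaving group it makes.
(CH₃)₃C–OTf loses OTf⁻: pKₐ(CF₃SO₃H (triflic acid)) ≈ -14
(CH₃)₃C–OClO₃ loses ClO₄⁻: pKₐ(HClO₄) ≈ -10
(CH₃)₃C–OSO₃H loses HSO₄⁻: pKₐ(H₂SO₄) ≈ -3
(CH₃)₃C–OC(O)CF₃ loses CF₃COO⁻: pKₐ(CF₃COOH) ≈ 0.2
(CH₃)₃C–OCHO loses HCOO⁻: pKₐ(HCOOH) ≈ 3.8
(CH₃)₃C–SH loses HS⁻: pKₐ(H₂S) ≈ 7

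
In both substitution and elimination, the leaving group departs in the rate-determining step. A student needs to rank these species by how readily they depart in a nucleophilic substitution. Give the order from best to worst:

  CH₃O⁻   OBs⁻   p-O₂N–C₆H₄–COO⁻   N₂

N₂ > OBs⁻ > p-O₂N–C₆H₄–COO⁻ > CH₃O⁻

N₂: no meaningful conjugate acid; N₂ departs as an exceptionally stable neutral molecule
OBs⁻: pKₐ(p-BrC₆H₄SO₃H) ≈ -2.8 — arenesulfonate with a p-bromo substituent
p-O₂N–C₆H₄–COO⁻: pKₐ(p-nitrobenzoic acid) ≈ 3.4
CH₃O⁻: pKₐ(CH₃OH) ≈ 15.5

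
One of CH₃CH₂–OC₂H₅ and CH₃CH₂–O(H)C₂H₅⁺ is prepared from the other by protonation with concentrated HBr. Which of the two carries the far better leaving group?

CH₃CH₂–O(H)C₂H₅⁺

From CH₃CH₂–OC₂H₅ the departing group would be CH₃CH₂O⁻ (pKₐ(CH₃CH₂OH) ≈ 16). Strong base; alkoxides do not leave unassisted.
From CH₃CH₂–O(H)C₂H₅⁺ the leaving group is R'OH (pKₐ(R'OH₂⁺) ≈ -2.4). Neutral; leaves from a protonated ether (an oxonium ion, R–O(H)R'⁺).
Protonation with concentrated HBr works by allowing neutral ethanol, rather than ethoxide, to depart, making CH₃CH₂–O(H)C₂H₅⁺ enormously more reactive.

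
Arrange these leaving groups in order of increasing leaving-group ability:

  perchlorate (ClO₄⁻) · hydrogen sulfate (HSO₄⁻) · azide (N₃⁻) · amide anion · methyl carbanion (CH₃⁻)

methyl carbanion (CH₃⁻) < amide anion < azide (N₃⁻) < hydrogen sulfate (HSO₄⁻) < perchlorate (ClO₄⁻)

perchlorate (ClO₄⁻): pKₐ(HClO₄) ≈ -10 — extremely weak base; rarely used for safety reasons
hydrogen sulfate (HSO₄⁻): pKₐ(H₂SO₄) ≈ -3 — conjugate base of a strong mineral acid
azide (N₃⁻): pKₐ(HN₃) ≈ 4.7 — linear, resonance-stabilised
amide anion: pKₐ(NH₃) ≈ 38 — extremely strong base; never a leaving group
methyl carbanion (CH₃⁻): pKₐ(CH₄) ≈ 48 — unstabilised carbanion; the worst conceivable leaving group
The question asks for worst first, so the sequence is read in increasing leaving-group ability.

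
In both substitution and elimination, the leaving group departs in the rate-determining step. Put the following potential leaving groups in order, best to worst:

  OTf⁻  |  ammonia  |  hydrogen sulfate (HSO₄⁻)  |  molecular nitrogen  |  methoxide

molecular nitrogen > OTf⁻ > hydrogen sulfate (HSO₄⁻) > ammonia > methoxide

Rank by basicity of the departing species: weakest base leaves most easily.
molecular nitrogen: no meaningful conjugate acid; N₂ departs as an exceptionally stable neutral molecule
OTf⁻: pKₐ(CF₃SO₃H (triflic acid)) ≈ -14
hydrogen sulfate (HSO₄⁻): pKₐ(H₂SO₄) ≈ -3
ammonia: pKₐ(NH₄⁺) ≈ 9.2
methoxide: pKₐ(CH₃OH) ≈ 15.5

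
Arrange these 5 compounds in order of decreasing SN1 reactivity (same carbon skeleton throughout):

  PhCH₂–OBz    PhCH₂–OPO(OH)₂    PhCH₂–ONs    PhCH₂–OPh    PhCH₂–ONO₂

PhCH₂–ONs > PhCH₂–ONO₂ > PhCH₂–OPO(OH)₂ > PhCH₂–OBz > PhCH₂–OPh

Identical carbon frameworks mean the comparison reduces to leaving-group quality.
Leaving-group ability tracks the stability of the departed species; conjugate-acid pKₐ is the usual yardstick (lower pKₐ → better LG).
PhCH₂–ONs loses ONs⁻: pKₐ(p-O₂NC₆H₄SO₃H) ≈ -3.5
PhCH₂–ONO₂ loses NO₃⁻: pKₐ(HNO₃) ≈ -1.3
PhCH₂–OPO(OH)₂ loses H₂PO₄⁻: pKₐ(H₃PO₄) ≈ 2.1
PhCH₂–OBz loses PhCOO⁻: pKₐ(C₆H₅COOH) ≈ 4.2
PhCH₂–OPh loses PhO⁻: pKₐ(C₆H₅OH (phenol)) ≈ 10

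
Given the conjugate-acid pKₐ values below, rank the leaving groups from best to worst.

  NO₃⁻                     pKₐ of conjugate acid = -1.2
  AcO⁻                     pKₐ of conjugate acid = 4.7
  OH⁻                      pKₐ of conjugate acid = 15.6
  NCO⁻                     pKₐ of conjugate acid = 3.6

Lower conjugate-acid pKₐ ⇒ weaker base ⇒ better leaving group.
Sorting by the given values: NO₃⁻ (-1.2), NCO⁻ (3.6), AcO⁻ (4.7), OH⁻ (15.6).

NO₃⁻ > NCO⁻ > AcO⁻ > OH⁻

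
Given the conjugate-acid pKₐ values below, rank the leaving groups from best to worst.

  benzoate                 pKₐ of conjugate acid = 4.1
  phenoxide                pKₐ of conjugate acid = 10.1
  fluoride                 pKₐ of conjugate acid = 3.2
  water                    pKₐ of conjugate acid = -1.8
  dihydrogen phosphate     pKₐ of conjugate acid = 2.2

Lower conjugate-acid pKₐ ⇒ weaker base ⇒ better leaving group.
Sorting by the given values: water (-1.8), dihydrogen phosphate (2.2), fluoride (3.2), benzoate (4.1), phenoxide (10.1).

water > dihydrogen phosphate > fluoride > benzoate > phenoxide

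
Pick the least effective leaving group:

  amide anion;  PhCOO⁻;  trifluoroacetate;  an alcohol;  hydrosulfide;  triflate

amide anion

Rank by basicity of the departing species: weakest base leaves most easily.
triflate: pKₐ(CF₃SO₃H (triflic acid)) ≈ -14
an alcohol: pKₐ(R'OH₂⁺) ≈ -2.4
trifluoroacetate: pKₐ(CF₃COOH) ≈ 0.2
PhCOO⁻: pKₐ(C₆H₅COOH) ≈ 4.2
hydrosulfide: pKₐ(H₂S) ≈ 7
amide anion: pKₐ(NH₃) ≈ 38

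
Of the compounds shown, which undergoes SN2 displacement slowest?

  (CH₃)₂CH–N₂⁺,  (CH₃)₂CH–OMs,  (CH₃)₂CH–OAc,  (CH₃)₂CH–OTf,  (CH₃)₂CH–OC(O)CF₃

(CH₃)₂CH–OAc

The skeletons are identical, so relative rate is governed entirely by leaving-group ability.
Rank by basicity of the departing species: weakest base leaves most easily.
(CH₃)₂CH–N₂⁺ loses N₂: no meaningful conjugate acid; N₂ departs as an exceptionally stable neutral molecule
(CH₃)₂CH–OTf loses OTf⁻: pKₐ(CF₃SO₃H (triflic acid)) ≈ -14
(CH₃)₂CH–OMs loses OMs⁻: pKₐ(CH₃SO₃H (MsOH)) ≈ -1.9
(CH₃)₂CH–OC(O)CF₃ loses CF₃COO⁻: pKₐ(CF₃COOH) ≈ 0.2
(CH₃)₂CH–OAc loses AcO⁻: pKₐ(CH₃COOH) ≈ 4.8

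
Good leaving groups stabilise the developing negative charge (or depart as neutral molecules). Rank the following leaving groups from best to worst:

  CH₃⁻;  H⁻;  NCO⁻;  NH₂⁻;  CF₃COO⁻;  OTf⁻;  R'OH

The more stable X⁻ (or X) is on its own — i.e. the weaker a base it is — the better a leaving group it makes.
OTf⁻: pKₐ(CF₃SO₃H (triflic acid)) ≈ -14 — charge spread over three oxygens and a CF₃ group; the premier leaving group in synthesis
R'OH: pKₐ(R'OH₂⁺) ≈ -2.4 — neutral; leaves from a protonated ether (an oxonium ion, R–O(H)R'⁺)
CF₃COO⁻: pKₐ(CF₃COOH) ≈ 0.2 — strongly electron-withdrawing CF₃ stabilises the carboxylate
NCO⁻: pKₐ(HOCN) ≈ 3.5 — resonance between N and O
H⁻: pKₐ(H₂) ≈ 36 — extremely strong base; leaves only in special hydride-transfer contexts
NH₂⁻: pKₐ(NH₃) ≈ 38 — extremely strong base; never a leaving group
CH₃⁻: pKₐ(CH₄) ≈ 48 — unstabilised carbanion; the worst conceivable leaving group

OTf⁻ > R'OH > CF₃COO⁻ > NCO⁻ > H⁻ > NH₂⁻ > CH₃⁻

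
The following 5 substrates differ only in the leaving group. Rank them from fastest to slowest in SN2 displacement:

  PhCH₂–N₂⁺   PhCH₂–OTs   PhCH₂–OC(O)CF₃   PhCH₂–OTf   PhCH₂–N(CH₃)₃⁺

PhCH₂–N₂⁺ > PhCH₂–OTf > PhCH₂–OTs > PhCH₂–OC(O)CF₃ > PhCH₂–N(CH₃)₃⁺

Same R in every case — rank the leaving groups.
A good leaving group is a weak base: the lower the pKₐ of its conjugate acid, the more readily it departs.
PhCH₂–N₂⁺ loses N₂: no meaningful conjugate acid; N₂ departs as an exceptionally stable neutral molecule
PhCH₂–OTf loses OTf⁻: pKₐ(CF₃SO₃H (triflic acid)) ≈ -14
PhCH₂–OTs loses OTs⁻: pKₐ(p-CH₃C₆H₄SO₃H (TsOH)) ≈ -2.8
PhCH₂–OC(O)CF₃ loses CF₃COO⁻: pKₐ(CF₃COOH) ≈ 0.2
PhCH₂–N(CH₃)₃⁺ loses NR'₃: pKₐ(R'₃NH⁺) ≈ 10.7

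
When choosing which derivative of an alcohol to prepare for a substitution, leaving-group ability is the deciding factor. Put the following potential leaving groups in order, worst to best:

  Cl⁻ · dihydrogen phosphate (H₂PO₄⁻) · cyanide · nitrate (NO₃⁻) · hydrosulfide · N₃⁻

Rank by basicity of the departing species: weakest base leaves most easily.
Cl⁻: pKₐ(HCl) ≈ -7
nitrate (NO₃⁻): pKₐ(HNO₃) ≈ -1.3
dihydrogen phosphate (H₂PO₄⁻): pKₐ(H₃PO₄) ≈ 2.1
N₃⁻: pKₐ(HN₃) ≈ 4.7
hydrosulfide: pKₐ(H₂S) ≈ 7
cyanide: pKₐ(HCN) ≈ 9.2
Listed from poorest to best leaving group as asked.

cyanide < hydrosulfide < N₃⁻ < dihydrogen phosphate (H₂PO₄⁻) < nitrate (NO₃⁻) < Cl⁻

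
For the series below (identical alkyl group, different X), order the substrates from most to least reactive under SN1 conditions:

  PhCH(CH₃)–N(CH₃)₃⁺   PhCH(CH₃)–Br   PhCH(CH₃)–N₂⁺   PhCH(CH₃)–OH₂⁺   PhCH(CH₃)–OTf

PhCH(CH₃)–N₂⁺ > PhCH(CH₃)–OTf > PhCH(CH₃)–Br > PhCH(CH₃)–OH₂⁺ > PhCH(CH₃)–N(CH₃)₃⁺

Same R in every case — rank the leaving groups.
Rank by basicity of the departing species: weakest base leaves most easily.
PhCH(CH₃)–N₂⁺ loses N₂: no meaningful conjugate acid; N₂ departs as an exceptionally stable neutral molecule
PhCH(CH₃)–OTf loses OTf⁻: pKₐ(CF₃SO₃H (triflic acid)) ≈ -14
PhCH(CH₃)–Br loses Br⁻: pKₐ(HBr) ≈ -9
PhCH(CH₃)–OH₂⁺ loses H₂O: pKₐ(H₃O⁺) ≈ -1.7
PhCH(CH₃)–N(CH₃)₃⁺ loses NR'₃: pKₐ(R'₃NH⁺) ≈ 10.7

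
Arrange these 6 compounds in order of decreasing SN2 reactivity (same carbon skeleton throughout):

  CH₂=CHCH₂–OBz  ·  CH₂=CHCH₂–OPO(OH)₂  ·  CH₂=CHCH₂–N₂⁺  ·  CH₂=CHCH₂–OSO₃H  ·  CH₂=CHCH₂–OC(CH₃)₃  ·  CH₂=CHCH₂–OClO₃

CH₂=CHCH₂–N₂⁺ > CH₂=CHCH₂–OClO₃ > CH₂=CHCH₂–OSO₃H > CH₂=CHCH₂–OPO(OH)₂ > CH₂=CHCH₂–OBz > CH₂=CHCH₂–OC(CH₃)₃

The skeletons are identical, so relative rate is governed entirely by leaving-group ability.
A good leaving group is a weak base: the lower the pKₐ of its conjugate acid, the more readily it departs.
CH₂=CHCH₂–N₂⁺ loses N₂: no meaningful conjugate acid; N₂ departs as an exceptionally stable neutral molecule
CH₂=CHCH₂–OClO₃ loses ClO₄⁻: pKₐ(HClO₄) ≈ -10
CH₂=CHCH₂–OSO₃H loses HSO₄⁻: pKₐ(H₂SO₄) ≈ -3
CH₂=CHCH₂–OPO(OH)₂ loses H₂PO₄⁻: pKₐ(H₃PO₄) ≈ 2.1
CH₂=CHCH₂–OBz loses PhCOO⁻: pKₐ(C₆H₅COOH) ≈ 4.2
CH₂=CHCH₂–OC(CH₃)₃ loses (CH₃)₃CO⁻: pKₐ(t-BuOH) ≈ 18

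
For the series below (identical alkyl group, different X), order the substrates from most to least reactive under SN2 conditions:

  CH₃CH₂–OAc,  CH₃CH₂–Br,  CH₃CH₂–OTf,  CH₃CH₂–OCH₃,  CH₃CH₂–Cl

Same R in every case — rank the leaving groups.
The more stable X⁻ (or X) is on its own — i.e. the weaker a base it is — the better a leaving group it makes.
CH₃CH₂–OTf loses OTf⁻: pKₐ(CF₃SO₃H (triflic acid)) ≈ -14
CH₃CH₂–Br loses Br⁻: pKₐ(HBr) ≈ -9
CH₃CH₂–Cl loses Cl⁻: pKₐ(HCl) ≈ -7
CH₃CH₂–OAc loses AcO⁻: pKₐ(CH₃COOH) ≈ 4.8
CH₃CH₂–OCH₃ loses CH₃O⁻: pKₐ(CH₃OH) ≈ 15.5

CH₃CH₂–OTf > CH₃CH₂–Br > CH₃CH₂–Cl > CH₃CH₂–OAc > CH₃CH₂–OCH₃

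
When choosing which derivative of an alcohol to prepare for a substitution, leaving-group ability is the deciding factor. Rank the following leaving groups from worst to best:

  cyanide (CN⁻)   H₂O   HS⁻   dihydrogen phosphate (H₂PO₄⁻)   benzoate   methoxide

methoxide < cyanide (CN⁻) < HS⁻ < benzoate < dihydrogen phosphate (H₂PO₄⁻) < H₂O

Leaving-group ability tracks the stability of the departed species; conjugate-acid pKₐ is the usual yardstick (lower pKₐ → better LG).
H₂O: pKₐ(H₃O⁺) ≈ -1.7
dihydrogen phosphate (H₂PO₄⁻): pKₐ(H₃PO₄) ≈ 2.1
benzoate: pKₐ(C₆H₅COOH) ≈ 4.2
HS⁻: pKₐ(H₂S) ≈ 7
cyanide (CN⁻): pKₐ(HCN) ≈ 9.2
methoxide: pKₐ(CH₃OH) ≈ 15.5
Listed from poorest to best leaving group as asked.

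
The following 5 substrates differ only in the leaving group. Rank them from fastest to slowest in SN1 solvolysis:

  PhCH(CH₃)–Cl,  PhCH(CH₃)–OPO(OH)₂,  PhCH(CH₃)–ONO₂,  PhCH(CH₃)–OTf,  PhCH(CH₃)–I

PhCH(CH₃)–OTf > PhCH(CH₃)–I > PhCH(CH₃)–Cl > PhCH(CH₃)–ONO₂ > PhCH(CH₃)–OPO(OH)₂

Same R in every case — rank the leaving groups.
Leaving-group ability tracks the stability of the departed species; conjugate-acid pKₐ is the usual yardstick (lower pKₐ → better LG).
PhCH(CH₃)–OTf loses OTf⁻: pKₐ(CF₃SO₃H (triflic acid)) ≈ -14
PhCH(CH₃)–I loses I⁻: pKₐ(HI) ≈ -10
PhCH(CH₃)–Cl loses Cl⁻: pKₐ(HCl) ≈ -7
PhCH(CH₃)–ONO₂ loses NO₃⁻: pKₐ(HNO₃) ≈ -1.3
PhCH(CH₃)–OPO(OH)₂ loses H₂PO₄⁻: pKₐ(H₃PO₄) ≈ 2.1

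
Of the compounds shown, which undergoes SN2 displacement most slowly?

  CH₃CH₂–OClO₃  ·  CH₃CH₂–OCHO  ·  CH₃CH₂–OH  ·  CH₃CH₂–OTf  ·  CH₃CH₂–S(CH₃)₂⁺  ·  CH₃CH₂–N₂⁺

CH₃CH₂–OH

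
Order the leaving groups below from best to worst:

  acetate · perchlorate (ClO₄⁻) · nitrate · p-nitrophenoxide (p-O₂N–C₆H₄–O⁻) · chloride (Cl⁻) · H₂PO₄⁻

perchlorate (ClO₄⁻) > chloride (Cl⁻) > nitrate > H₂PO₄⁻ > acetate > p-nitrophenoxide (p-O₂N–C₆H₄–O⁻)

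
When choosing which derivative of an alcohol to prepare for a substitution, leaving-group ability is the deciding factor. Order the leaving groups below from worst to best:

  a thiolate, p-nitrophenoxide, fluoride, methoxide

methoxide < a thiolate < p-nitrophenoxide < fluoride

A good leaving group is a weak base: the lower the pKₐ of its conjugate acid, the more readily it departs.
fluoride: pKₐ(HF) ≈ 3.2 — small and strongly basic; the poor halide leaving group
p-nitrophenoxide: pKₐ(p-nitrophenol) ≈ 7.2
a thiolate: pKₐ(RSH (a thiol)) ≈ 10.5 — moderately basic; rarely leaves without activation
methoxide: pKₐ(CH₃OH) ≈ 15.5 — strong base; alkoxides do not leave unassisted
Reversing gives the worst-to-best order requested.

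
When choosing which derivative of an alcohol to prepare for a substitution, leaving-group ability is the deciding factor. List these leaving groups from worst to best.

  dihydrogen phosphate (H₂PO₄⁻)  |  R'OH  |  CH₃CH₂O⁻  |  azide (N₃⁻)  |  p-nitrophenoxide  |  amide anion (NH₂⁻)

amide anion (NH₂⁻) < CH₃CH₂O⁻ < p-nitrophenoxide < azide (N₃⁻) < dihydrogen phosphate (H₂PO₄⁻) < R'OH

R'OH: pKₐ(R'OH₂⁺) ≈ -2.4
dihydrogen phosphate (H₂PO₄⁻): pKₐ(H₃PO₄) ≈ 2.1
azide (N₃⁻): pKₐ(HN₃) ≈ 4.7 — linear, resonance-stabilised
p-nitrophenoxide: pKₐ(p-nitrophenol) ≈ 7.2
CH₃CH₂O⁻: pKₐ(CH₃CH₂OH) ≈ 16 — strong base; alkoxides do not leave unassisted
amide anion (NH₂⁻): pKₐ(NH₃) ≈ 38 — extremely strong base; never a leaving group
Listed from poorest to best leaving group as asked.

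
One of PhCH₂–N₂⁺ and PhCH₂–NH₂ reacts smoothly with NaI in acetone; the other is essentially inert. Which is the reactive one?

From PhCH₂–NH₂ the departing group would be NH₂⁻ (pKₐ(NH₃) ≈ 38). Extremely strong base; never a leaving group.
From PhCH₂–N₂⁺ the leaving group is N₂ (no meaningful conjugate acid; N₂ departs as an exceptionally stable neutral molecule).
(In practice PhCH₂–N₂⁺ is made from PhCH₂–NH₂ by diazotisation (NaNO₂ / HCl, 0 °C), generating a diazonium salt that expels N₂.)

PhCH₂–N₂⁺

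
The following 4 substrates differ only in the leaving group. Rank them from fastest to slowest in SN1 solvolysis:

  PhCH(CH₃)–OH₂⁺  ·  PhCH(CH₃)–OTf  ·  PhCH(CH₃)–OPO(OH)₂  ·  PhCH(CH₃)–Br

PhCH(CH₃)–OTf > PhCH(CH₃)–Br > PhCH(CH₃)–OH₂⁺ > PhCH(CH₃)–OPO(OH)₂

With the same alkyl group throughout, only the leaving group differentiates the rates.
Rank by basicity of the departing species: weakest base leaves most easily.
PhCH(CH₃)–OTf loses OTf⁻: pKₐ(CF₃SO₃H (triflic acid)) ≈ -14
PhCH(CH₃)–Br loses Br⁻: pKₐ(HBr) ≈ -9
PhCH(CH₃)–OH₂⁺ loses H₂O: pKₐ(H₃O⁺) ≈ -1.7
PhCH(CH₃)–OPO(OH)₂ loses H₂PO₄⁻: pKₐ(H₃PO₄) ≈ 2.1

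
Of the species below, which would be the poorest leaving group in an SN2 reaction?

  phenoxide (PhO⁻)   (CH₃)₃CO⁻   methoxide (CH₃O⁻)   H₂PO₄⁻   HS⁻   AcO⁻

(CH₃)₃CO⁻

H₂PO₄⁻: pKₐ(H₃PO₄) ≈ 2.1
AcO⁻: pKₐ(CH₃COOH) ≈ 4.8
HS⁻: pKₐ(H₂S) ≈ 7
phenoxide (PhO⁻): pKₐ(C₆H₅OH (phenol)) ≈ 10
methoxide (CH₃O⁻): pKₐ(CH₃OH) ≈ 15.5
(CH₃)₃CO⁻: pKₐ(t-BuOH) ≈ 18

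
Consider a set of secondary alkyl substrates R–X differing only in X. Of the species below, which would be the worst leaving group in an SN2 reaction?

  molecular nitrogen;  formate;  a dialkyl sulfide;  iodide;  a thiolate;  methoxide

molecular nitrogen: no meaningful conjugate acid; N₂ departs as an exceptionally stable neutral molecule
iodide: pKₐ(HI) ≈ -10
a dialkyl sulfide: pKₐ(R'₂SH⁺) ≈ -7
formate: pKₐ(HCOOH) ≈ 3.8
a thiolate: pKₐ(RSH (a thiol)) ≈ 10.5
methoxide: pKₐ(CH₃OH) ≈ 15.5

methoxide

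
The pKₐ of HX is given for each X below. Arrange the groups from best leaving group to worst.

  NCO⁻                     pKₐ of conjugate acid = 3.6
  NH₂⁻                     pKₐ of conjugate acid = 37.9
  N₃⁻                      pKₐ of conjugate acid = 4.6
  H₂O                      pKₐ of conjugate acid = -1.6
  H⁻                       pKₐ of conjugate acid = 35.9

Lower conjugate-acid pKₐ ⇒ weaker base ⇒ better leaving group.
Sorting by the given values: H₂O (-1.6), NCO⁻ (3.6), N₃⁻ (4.6), H⁻ (35.9), NH₂⁻ (37.9).

H₂O > NCO⁻ > N₃⁻ > H⁻ > NH₂⁻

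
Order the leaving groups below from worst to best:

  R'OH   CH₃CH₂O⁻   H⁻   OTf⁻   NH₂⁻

Rank by basicity of the departing species: weakest base leaves most easily.
OTf⁻: pKₐ(CF₃SO₃H (triflic acid)) ≈ -14
R'OH: pKₐ(R'OH₂⁺) ≈ -2.4
CH₃CH₂O⁻: pKₐ(CH₃CH₂OH) ≈ 16
H⁻: pKₐ(H₂) ≈ 36
NH₂⁻: pKₐ(NH₃) ≈ 38
The question asks for worst first, so the sequence is read in increasing leaving-group ability.

NH₂⁻ < H⁻ < CH₃CH₂O⁻ < R'OH < OTf⁻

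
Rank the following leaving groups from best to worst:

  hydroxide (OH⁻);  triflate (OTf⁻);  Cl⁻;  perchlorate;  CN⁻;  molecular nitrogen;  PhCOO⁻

molecular nitrogen > triflate (OTf⁻) > perchlorate > Cl⁻ > PhCOO⁻ > CN⁻ > hydroxide (OH⁻)

The more stable X⁻ (or X) is on its own — i.e. the weaker a base it is — the better a leaving group it makes.
molecular nitrogen: no meaningful conjugate acid; N₂ departs as an exceptionally stable neutral molecule
triflate (OTf⁻): pKₐ(CF₃SO₃H (triflic acid)) ≈ -14
perchlorate: pKₐ(HClO₄) ≈ -10 — extremely weak base; rarely used for safety reasons
Cl⁻: pKₐ(HCl) ≈ -7
PhCOO⁻: pKₐ(C₆H₅COOH) ≈ 4.2 — aryl carboxylate
CN⁻: pKₐ(HCN) ≈ 9.2
hydroxide (OH⁻): pKₐ(H₂O) ≈ 15.7 — strong base; essentially never leaves without prior activation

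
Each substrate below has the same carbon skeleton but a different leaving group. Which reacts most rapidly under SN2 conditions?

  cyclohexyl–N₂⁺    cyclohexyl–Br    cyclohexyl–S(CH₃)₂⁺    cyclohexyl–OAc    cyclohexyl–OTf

cyclohexyl–N₂⁺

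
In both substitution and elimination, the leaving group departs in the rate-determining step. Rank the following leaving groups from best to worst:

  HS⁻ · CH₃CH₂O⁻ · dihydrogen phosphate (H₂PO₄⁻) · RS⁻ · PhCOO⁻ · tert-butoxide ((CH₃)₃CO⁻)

The more stable X⁻ (or X) is on its own — i.e. the weaker a base it is — the better a leaving group it makes.
dihydrogen phosphate (H₂PO₄⁻): pKₐ(H₃PO₄) ≈ 2.1
PhCOO⁻: pKₐ(C₆H₅COOH) ≈ 4.2
HS⁻: pKₐ(H₂S) ≈ 7
RS⁻: pKₐ(RSH (a thiol)) ≈ 10.5
CH₃CH₂O⁻: pKₐ(CH₃CH₂OH) ≈ 16
tert-butoxide ((CH₃)₃CO⁻): pKₐ(t-BuOH) ≈ 18

dihydrogen phosphate (H₂PO₄⁻) > PhCOO⁻ > HS⁻ > RS⁻ > CH₃CH₂O⁻ > tert-butoxide ((CH₃)₃CO⁻)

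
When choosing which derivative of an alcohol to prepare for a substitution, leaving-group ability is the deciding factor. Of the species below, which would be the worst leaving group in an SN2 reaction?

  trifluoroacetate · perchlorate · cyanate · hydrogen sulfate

cyanate

A good leaving group is a weak base: the lower the pKₐ of its conjugate acid, the more readily it departs.
perchlorate: pKₐ(HClO₄) ≈ -10
hydrogen sulfate: pKₐ(H₂SO₄) ≈ -3
trifluoroacetate: pKₐ(CF₃COOH) ≈ 0.2
cyanate: pKₐ(HOCN) ≈ 3.5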